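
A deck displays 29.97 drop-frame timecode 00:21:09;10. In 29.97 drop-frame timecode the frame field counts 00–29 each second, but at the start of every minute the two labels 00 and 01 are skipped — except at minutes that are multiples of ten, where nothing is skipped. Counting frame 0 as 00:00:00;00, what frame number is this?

As if non-drop at 30 labels/s: (0 × 3600 + 21 × 60 + 9) × 30 + 10 = 38080.
Minute boundaries passed: 21; those not divisible by 10: 21 − 2 = 19; dropped labels = 2 × 19 = 38.
Actual frame index = 38080 − 38 = 38042.

38042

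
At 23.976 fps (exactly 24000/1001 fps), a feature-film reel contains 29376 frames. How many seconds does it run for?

1225.224 seconds

Running time = 29376 / (24000/1001) = 1225.224 s.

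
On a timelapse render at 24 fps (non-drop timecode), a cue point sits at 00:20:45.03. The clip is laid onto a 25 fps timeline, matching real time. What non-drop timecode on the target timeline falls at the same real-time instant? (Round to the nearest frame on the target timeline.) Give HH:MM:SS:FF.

Source frame index: (0×3600 + 20×60 + 45) × 24 + 3 = 29883.
Real time: 29883 / (24) = 9961/8 s.
Target frame: (9961/8) × (25) = 249025/8 ≈ 31128.125 → 31128.
At 25 labels/s: frame 31128 → 00:20:45:03.

00:20:45:03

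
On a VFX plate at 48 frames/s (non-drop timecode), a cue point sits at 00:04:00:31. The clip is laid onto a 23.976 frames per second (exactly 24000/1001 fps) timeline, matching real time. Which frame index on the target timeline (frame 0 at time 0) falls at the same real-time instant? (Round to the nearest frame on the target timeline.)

Source frame index: (0×3600 + 4×60 + 0) × 48 + 31 = 11551.
Real time: 11551 / (48) = 11551/48 s.
Target frame: (11551/48) × (24000/1001) = 5775500/1001 ≈ 5769.730 → 5770.

frame 5770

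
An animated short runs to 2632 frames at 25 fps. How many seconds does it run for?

105.28 seconds

Running time = 2632 / (25) = 105.28 s.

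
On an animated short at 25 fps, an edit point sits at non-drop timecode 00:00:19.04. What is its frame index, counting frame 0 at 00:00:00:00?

479

Total seconds to the label: (0 × 3600 + 0 × 60 + 19) = 19.
Frame index = 19 × 25 + 4 = 479.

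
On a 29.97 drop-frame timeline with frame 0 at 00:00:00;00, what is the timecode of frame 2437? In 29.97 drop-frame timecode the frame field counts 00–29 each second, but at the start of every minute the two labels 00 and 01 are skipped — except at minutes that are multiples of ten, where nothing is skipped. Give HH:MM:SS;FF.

00:01:21;09

Ten DF minutes hold 17982 frames, so frame 2437 lies in block 0 (frames 0–17981) with 2437 frames into that block.
The block's first minute is 1800 frames and the rest 1798 each; 2437 frames reaches minute 1, so 0 × 18 + 1 × 2 = 2 labels have been skipped so far.
Adding those back, label number 2437 + 2 = 2439 at 30 labels/s is 81 s + 9 f = 0 h 1 min 21 s frame 9, i.e. 00:01:21;09.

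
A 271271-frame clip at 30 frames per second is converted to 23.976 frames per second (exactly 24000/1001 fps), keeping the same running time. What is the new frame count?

216800 frames

Target frames = source frames × (target rate / source rate) = 271271 × (24000/1001)/(30) = 271271 × 800/1001 = 216800.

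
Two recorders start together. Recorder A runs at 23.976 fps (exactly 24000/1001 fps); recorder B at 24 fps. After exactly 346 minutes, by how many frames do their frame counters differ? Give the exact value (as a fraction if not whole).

346 min = 20760 s.
A emits 24000/1001 × 20760 = 498240000/1001 frames; B emits 24 × 20760 = 498240.
Difference = 498240/1001 frames (≈ 497.7423); B is ahead of A.

498240/1001 frames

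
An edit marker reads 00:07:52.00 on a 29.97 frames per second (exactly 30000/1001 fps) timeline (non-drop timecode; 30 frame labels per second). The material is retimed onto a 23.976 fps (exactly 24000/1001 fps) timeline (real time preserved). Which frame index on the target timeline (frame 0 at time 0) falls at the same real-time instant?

Source frame index: (0×3600 + 7×60 + 52) × 30 + 0 = 14160.
Real time: 14160 / (30000/1001) = 59059/125 s.
Target frame: (59059/125) × (24000/1001) = 11328.

frame 11328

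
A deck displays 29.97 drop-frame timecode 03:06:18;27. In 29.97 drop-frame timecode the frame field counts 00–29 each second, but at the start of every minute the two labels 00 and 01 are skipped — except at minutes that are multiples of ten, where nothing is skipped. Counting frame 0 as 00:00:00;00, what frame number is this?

Complete 10-minute blocks: 18, each 17982 frames → 323676.
Remaining 6 whole minutes in the current block: 1800 + 5 × 1798 = 10790 frames.
Within the current minute: 18 × 30 + 27 − 2 = 565 (labels ;00/;01 skipped at this minute). Total = 323676 + 10790 + 565 = 335031.

335031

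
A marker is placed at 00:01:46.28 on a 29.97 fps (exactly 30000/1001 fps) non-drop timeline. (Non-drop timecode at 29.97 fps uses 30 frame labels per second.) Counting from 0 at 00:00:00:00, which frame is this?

Total seconds to the label: (0 × 3600 + 1 × 60 + 46) = 106.
Frame index = 106 × 30 + 28 = 3208.

3208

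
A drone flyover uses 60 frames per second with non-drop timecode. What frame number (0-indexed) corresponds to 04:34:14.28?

Total seconds to the label: (4 × 3600 + 34 × 60 + 14) = 16454.
Frame index = 16454 × 60 + 28 = 987268.

987268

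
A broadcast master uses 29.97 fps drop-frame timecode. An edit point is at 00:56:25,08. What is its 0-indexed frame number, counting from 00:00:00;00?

Complete 10-minute blocks: 5, each 17982 frames → 89910.
Remaining 6 whole minutes in the current block: 1800 + 5 × 1798 = 10790 frames.
Within the current minute: 25 × 30 + 8 − 2 = 756 (labels ;00/;01 skipped at this minute). Total = 89910 + 10790 + 756 = 101456.

101456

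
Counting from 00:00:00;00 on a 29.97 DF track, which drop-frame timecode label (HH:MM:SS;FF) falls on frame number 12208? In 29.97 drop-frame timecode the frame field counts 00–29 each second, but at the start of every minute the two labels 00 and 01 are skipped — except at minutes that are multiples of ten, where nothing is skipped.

00:06:47;10

Each 10-minute DF block holds 10 × 60 × 30 − 9 × 2 = 17982 frames. 12208 ÷ 17982 → 0 full blocks, remainder 12208.
Within the partial block the first minute is 1800 frames and each further minute 1798, so 6 further minute boundaries passed. Total skipped labels = 18 × 0 + 2 × 6 = 12.
Non-drop label index = 12208 + 12 = 12220; at 30 labels/s that is 00:06:47:10, i.e. DF 00:06:47;10.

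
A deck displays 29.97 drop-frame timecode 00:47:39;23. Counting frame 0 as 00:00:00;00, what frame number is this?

As if non-drop at 30 labels/s: (0 × 3600 + 47 × 60 + 39) × 30 + 23 = 85793.
Minute boundaries passed: 47; those not divisible by 10: 47 − 4 = 43; dropped labels = 2 × 43 = 86.
Actual frame index = 85793 − 86 = 85707.

85707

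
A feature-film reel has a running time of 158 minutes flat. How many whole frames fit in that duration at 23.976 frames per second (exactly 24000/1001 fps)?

227292 frames

158 min = 9480 s.
Frames = 9480 × 24000/1001 = 227520000/1001 ≈ 227292.7073.
Complete frames: 227292.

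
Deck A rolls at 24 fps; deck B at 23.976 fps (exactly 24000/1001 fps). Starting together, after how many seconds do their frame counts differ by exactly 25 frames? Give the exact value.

25025/24 seconds

The gap grows by |24000/1001 − 24| = 24/1001 frames per second.
Time for a 25-frame gap: 25 ÷ (24/1001) = 25025/24 s.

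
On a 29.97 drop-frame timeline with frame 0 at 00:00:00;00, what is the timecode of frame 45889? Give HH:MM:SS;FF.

00:25:31;05

Each 10-minute DF block holds 10 × 60 × 30 − 9 × 2 = 17982 frames. 45889 ÷ 17982 → 2 full blocks, remainder 9925.
Within the partial block the first minute is 1800 frames and each further minute 1798, so 5 further minute boundaries passed. Total skipped labels = 18 × 2 + 2 × 5 = 46.
Non-drop label index = 45889 + 46 = 45935; at 30 labels/s that is 00:25:31:05, i.e. DF 00:25:31;05.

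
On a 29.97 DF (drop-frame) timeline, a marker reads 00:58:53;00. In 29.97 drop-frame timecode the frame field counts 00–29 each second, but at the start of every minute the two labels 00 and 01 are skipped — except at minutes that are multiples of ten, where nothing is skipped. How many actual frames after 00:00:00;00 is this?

Complete 10-minute blocks: 5, each 17982 frames → 89910.
Remaining 8 whole minutes in the current block: 1800 + 7 × 1798 = 14386 frames.
Within the current minute: 53 × 30 + 0 − 2 = 1588 (labels ;00/;01 skipped at this minute). Total = 89910 + 14386 + 1588 = 105884.

105884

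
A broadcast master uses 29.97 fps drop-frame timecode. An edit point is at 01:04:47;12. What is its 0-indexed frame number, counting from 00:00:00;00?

116506

Complete 10-minute blocks: 6, each 17982 frames → 107892.
Remaining 4 whole minutes in the current block: 1800 + 3 × 1798 = 7194 frames.
Within the current minute: 47 × 30 + 12 − 2 = 1420 (labels ;00/;01 skipped at this minute). Total = 107892 + 7194 + 1420 = 116506.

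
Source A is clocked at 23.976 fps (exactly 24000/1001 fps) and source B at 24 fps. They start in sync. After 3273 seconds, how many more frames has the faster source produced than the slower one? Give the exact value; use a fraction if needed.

A emits 24000/1001 × 3273 = 78552000/1001 frames; B emits 24 × 3273 = 78552.
Difference = 78552/1001 frames (≈ 78.4735); B is ahead of A.

78552/1001 frames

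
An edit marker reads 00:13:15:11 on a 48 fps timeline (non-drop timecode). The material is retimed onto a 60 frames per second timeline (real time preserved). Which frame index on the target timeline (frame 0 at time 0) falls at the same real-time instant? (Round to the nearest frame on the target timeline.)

Source frame index: (0×3600 + 13×60 + 15) × 48 + 11 = 38171.
Real time: 38171 / (48) = 38171/48 s.
Target frame: (38171/48) × (60) = 190855/4 ≈ 47713.750 → 47714.

frame 47714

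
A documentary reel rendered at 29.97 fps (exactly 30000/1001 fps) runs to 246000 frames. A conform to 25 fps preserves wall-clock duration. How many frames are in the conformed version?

205205 frames

Target frames = source frames × (target rate / source rate) = 246000 × (25)/(30000/1001) = 246000 × 1001/1200 = 205205.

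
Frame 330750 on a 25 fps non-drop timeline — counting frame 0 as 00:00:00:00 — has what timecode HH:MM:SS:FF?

330750 ÷ 25 = 13230 full seconds, remainder 0 frames.
13230 s = 3 h 40 min 30 s.
Timecode: 03:40:30:00.

03:40:30:00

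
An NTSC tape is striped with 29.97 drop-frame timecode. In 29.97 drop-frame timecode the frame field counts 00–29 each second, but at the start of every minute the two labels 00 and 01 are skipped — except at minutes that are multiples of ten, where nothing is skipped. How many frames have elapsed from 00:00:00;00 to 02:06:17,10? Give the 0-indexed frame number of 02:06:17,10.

Complete 10-minute blocks: 12, each 17982 frames → 215784.
Remaining 6 whole minutes in the current block: 1800 + 5 × 1798 = 10790 frames.
Within the current minute: 17 × 30 + 10 − 2 = 518 (labels ;00/;01 skipped at this minute). Total = 215784 + 10790 + 518 = 227092.

227092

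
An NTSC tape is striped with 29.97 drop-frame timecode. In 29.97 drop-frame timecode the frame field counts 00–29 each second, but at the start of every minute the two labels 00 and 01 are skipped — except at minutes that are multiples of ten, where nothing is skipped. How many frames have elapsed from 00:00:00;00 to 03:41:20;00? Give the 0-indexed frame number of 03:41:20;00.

398002

Complete 10-minute blocks: 22, each 17982 frames → 395604.
Remaining 1 whole minute in the current block: 1800 + 0 × 1798 = 1800 frames.
Within the current minute: 20 × 30 + 0 − 2 = 598 (labels ;00/;01 skipped at this minute). Total = 395604 + 1800 + 598 = 398002.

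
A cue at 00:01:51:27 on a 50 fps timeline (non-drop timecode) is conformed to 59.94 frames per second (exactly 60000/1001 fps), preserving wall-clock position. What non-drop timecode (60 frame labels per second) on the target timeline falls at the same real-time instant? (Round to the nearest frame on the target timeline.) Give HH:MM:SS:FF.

00:01:51:26

Source frame index: (0×3600 + 1×60 + 51) × 50 + 27 = 5577.
Real time: 5577 / (50) = 5577/50 s.
Target frame: (5577/50) × (60000/1001) = 46800/7 ≈ 6685.714 → 6686.
At 60 labels/s: frame 6686 → 00:01:51:26.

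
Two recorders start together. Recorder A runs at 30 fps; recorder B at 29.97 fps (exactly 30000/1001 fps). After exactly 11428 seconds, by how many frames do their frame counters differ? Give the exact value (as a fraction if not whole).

A emits 30 × 11428 = 342840 frames; B emits 30000/1001 × 11428 = 342840000/1001.
Difference = 342840/1001 frames (≈ 342.4975); B is behind A.

342840/1001 frames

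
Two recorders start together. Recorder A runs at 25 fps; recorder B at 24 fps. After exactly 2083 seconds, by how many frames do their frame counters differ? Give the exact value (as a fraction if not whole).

A emits 25 × 2083 = 52075 frames; B emits 24 × 2083 = 49992.
Difference = 2083 frames; B is behind A.

2083 frames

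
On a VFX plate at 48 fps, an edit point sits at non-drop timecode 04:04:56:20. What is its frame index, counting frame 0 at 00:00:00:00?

705428

Total seconds to the label: (4 × 3600 + 4 × 60 + 56) = 14696.
Frame index = 14696 × 48 + 20 = 705428.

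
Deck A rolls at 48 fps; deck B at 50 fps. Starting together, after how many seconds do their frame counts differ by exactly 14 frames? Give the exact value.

7 seconds

The gap grows by |50 − 48| = 2 frames per second.
Time for a 14-frame gap: 14 ÷ (2) = 7 s.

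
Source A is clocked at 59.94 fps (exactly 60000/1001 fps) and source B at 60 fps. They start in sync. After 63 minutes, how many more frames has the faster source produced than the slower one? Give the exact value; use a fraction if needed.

32400/143 frames

63 min = 3780 s.
A emits 60000/1001 × 3780 = 32400000/143 frames; B emits 60 × 3780 = 226800.
Difference = 32400/143 frames (≈ 226.5734); B is ahead of A.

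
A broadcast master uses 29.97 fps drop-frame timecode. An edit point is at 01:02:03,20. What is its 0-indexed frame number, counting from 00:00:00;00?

Complete 10-minute blocks: 6, each 17982 frames → 107892.
Remaining 2 whole minutes in the current block: 1800 + 1 × 1798 = 3598 frames.
Within the current minute: 3 × 30 + 20 − 2 = 108 (labels ;00/;01 skipped at this minute). Total = 107892 + 3598 + 108 = 111598.

111598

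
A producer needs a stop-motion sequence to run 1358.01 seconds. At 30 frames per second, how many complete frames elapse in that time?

40740 frames

Frames = 1358.01 × 30 = 407403/10 ≈ 40740.3000.
Complete frames: 40740.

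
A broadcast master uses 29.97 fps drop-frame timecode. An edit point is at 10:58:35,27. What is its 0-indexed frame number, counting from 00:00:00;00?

Complete 10-minute blocks: 65, each 17982 frames → 1168830.
Remaining 8 whole minutes in the current block: 1800 + 7 × 1798 = 14386 frames.
Within the current minute: 35 × 30 + 27 − 2 = 1075 (labels ;00/;01 skipped at this minute). Total = 1168830 + 14386 + 1075 = 1184291.

1184291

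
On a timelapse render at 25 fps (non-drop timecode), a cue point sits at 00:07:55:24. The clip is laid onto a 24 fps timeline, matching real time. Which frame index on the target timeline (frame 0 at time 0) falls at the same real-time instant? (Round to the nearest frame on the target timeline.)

Source frame index: (0×3600 + 7×60 + 55) × 25 + 24 = 11899.
Real time: 11899 / (25) = 11899/25 s.
Target frame: (11899/25) × (24) = 285576/25 ≈ 11423.040 → 11423.

frame 11423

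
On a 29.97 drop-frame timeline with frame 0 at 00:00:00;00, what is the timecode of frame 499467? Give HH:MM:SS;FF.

Each 10-minute DF block holds 10 × 60 × 30 − 9 × 2 = 17982 frames. 499467 ÷ 17982 → 27 full blocks, remainder 13953.
Within the partial block the first minute is 1800 frames and each further minute 1798, so 7 further minute boundaries passed. Total skipped labels = 18 × 27 + 2 × 7 = 500.
Non-drop label index = 499467 + 500 = 499967; at 30 labels/s that is 04:37:45:17, i.e. DF 04:37:45;17.

04:37:45;17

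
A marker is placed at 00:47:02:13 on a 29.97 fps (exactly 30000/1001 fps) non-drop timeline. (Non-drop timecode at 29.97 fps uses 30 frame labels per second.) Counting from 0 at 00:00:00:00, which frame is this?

84673

Total seconds to the label: (0 × 3600 + 47 × 60 + 2) = 2822.
Frame index = 2822 × 30 + 13 = 84673.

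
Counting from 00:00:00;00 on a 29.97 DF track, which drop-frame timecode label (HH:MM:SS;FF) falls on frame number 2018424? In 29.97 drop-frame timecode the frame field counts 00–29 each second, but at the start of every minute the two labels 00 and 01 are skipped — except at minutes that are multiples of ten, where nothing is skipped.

18:42:28;04

Ten DF minutes hold 17982 frames, so frame 2018424 lies in block 112 (frames 2013984–2031965) with 4440 frames into that block.
The block's first minute is 1800 frames and the rest 1798 each; 4440 frames reaches minute 2, so 112 × 18 + 2 × 2 = 2020 labels have been skipped so far.
Adding those back, label number 2018424 + 2020 = 2020444 at 30 labels/s is 67348 s + 4 f = 18 h 42 min 28 s frame 4, i.e. 18:42:28;04.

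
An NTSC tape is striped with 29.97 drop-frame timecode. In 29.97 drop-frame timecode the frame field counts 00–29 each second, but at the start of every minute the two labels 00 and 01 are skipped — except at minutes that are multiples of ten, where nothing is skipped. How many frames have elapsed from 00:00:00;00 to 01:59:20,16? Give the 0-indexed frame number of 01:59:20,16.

As if non-drop at 30 labels/s: (1 × 3600 + 59 × 60 + 20) × 30 + 16 = 214816.
Minute boundaries passed: 119; those not divisible by 10: 119 − 11 = 108; dropped labels = 2 × 108 = 216.
Actual frame index = 214816 − 216 = 214600.

214600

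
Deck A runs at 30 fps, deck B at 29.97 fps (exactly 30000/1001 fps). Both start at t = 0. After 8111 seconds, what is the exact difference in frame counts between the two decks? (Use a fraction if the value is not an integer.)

A emits 30 × 8111 = 243330 frames; B emits 30000/1001 × 8111 = 243330000/1001.
Difference = 243330/1001 frames (≈ 243.0869); B is behind A.

243330/1001 frames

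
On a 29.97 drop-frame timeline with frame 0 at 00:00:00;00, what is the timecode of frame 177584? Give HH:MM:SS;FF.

01:38:45;12

Ten DF minutes hold 17982 frames, so frame 177584 lies in block 9 (frames 161838–179819) with 15746 frames into that block.
The block's first minute is 1800 frames and the rest 1798 each; 15746 frames reaches minute 8, so 9 × 18 + 8 × 2 = 178 labels have been skipped so far.
Adding those back, label number 177584 + 178 = 177762 at 30 labels/s is 5925 s + 12 f = 1 h 38 min 45 s frame 12, i.e. 01:38:45;12.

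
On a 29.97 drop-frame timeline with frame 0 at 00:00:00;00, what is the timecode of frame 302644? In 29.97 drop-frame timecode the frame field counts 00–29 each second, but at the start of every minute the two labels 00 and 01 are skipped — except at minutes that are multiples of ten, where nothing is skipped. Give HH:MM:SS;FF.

Each 10-minute DF block holds 10 × 60 × 30 − 9 × 2 = 17982 frames. 302644 ÷ 17982 → 16 full blocks, remainder 14932.
Within the partial block the first minute is 1800 frames and each further minute 1798, so 8 further minute boundaries passed. Total skipped labels = 18 × 16 + 2 × 8 = 304.
Non-drop label index = 302644 + 304 = 302948; at 30 labels/s that is 02:48:18:08, i.e. DF 02:48:18;08.

02:48:18;08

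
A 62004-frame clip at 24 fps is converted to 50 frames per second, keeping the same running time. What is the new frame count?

Target frames = source frames × (target rate / source rate) = 62004 × (50)/(24) = 62004 × 25/12 = 129175.

129175 frames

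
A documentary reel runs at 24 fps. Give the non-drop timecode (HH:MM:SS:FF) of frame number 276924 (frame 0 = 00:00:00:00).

276924 ÷ 24 = 11538 full seconds, remainder 12 frames.
11538 s = 3 h 12 min 18 s.
Timecode: 03:12:18:12.

03:12:18:12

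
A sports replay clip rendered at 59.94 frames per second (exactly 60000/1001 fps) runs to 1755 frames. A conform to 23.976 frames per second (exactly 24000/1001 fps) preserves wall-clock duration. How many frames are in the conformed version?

Target frames = source frames × (target rate / source rate) = 1755 × (24000/1001)/(60000/1001) = 1755 × 2/5 = 702.

702 frames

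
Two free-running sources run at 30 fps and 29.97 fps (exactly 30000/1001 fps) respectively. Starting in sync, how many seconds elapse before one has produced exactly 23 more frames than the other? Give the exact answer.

The gap grows by |30000/1001 − 30| = 30/1001 frames per second.
Time for a 23-frame gap: 23 ÷ (30/1001) = 23023/30 s.

23023/30 seconds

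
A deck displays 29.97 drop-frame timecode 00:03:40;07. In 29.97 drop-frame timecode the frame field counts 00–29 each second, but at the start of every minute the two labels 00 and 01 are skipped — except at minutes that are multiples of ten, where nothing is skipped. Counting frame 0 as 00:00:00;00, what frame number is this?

As if non-drop at 30 labels/s: (0 × 3600 + 3 × 60 + 40) × 30 + 7 = 6607.
Minute boundaries passed: 3; those not divisible by 10: 3 − 0 = 3; dropped labels = 2 × 3 = 6.
Actual frame index = 6607 − 6 = 6601.

6601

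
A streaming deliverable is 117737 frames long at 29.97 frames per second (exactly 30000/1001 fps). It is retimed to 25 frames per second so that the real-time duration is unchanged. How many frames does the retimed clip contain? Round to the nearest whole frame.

98212 frames

Frames at target rate = 117737 × (25) / (30000/1001) = 117854737/1200 ≈ 98212.281.
Nearest whole frame: 98212.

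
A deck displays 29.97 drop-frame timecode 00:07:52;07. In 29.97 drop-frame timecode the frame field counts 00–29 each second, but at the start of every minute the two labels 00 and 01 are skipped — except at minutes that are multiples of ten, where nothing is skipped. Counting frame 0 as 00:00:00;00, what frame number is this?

Complete 10-minute blocks: 0, each 17982 frames → 0.
Remaining 7 whole minutes in the current block: 1800 + 6 × 1798 = 12588 frames.
Within the current minute: 52 × 30 + 7 − 2 = 1565 (labels ;00/;01 skipped at this minute). Total = 0 + 12588 + 1565 = 14153.

14153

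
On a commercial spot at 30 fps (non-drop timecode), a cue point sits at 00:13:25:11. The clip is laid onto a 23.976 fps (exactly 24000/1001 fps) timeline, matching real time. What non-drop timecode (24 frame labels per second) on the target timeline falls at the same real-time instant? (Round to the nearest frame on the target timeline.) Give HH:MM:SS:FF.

Source frame index: (0×3600 + 13×60 + 25) × 30 + 11 = 24161.
Real time: 24161 / (30) = 24161/30 s.
Target frame: (24161/30) × (24000/1001) = 19328800/1001 ≈ 19309.491 → 19309.
At 24 labels/s: frame 19309 → 00:13:24:13.

00:13:24:13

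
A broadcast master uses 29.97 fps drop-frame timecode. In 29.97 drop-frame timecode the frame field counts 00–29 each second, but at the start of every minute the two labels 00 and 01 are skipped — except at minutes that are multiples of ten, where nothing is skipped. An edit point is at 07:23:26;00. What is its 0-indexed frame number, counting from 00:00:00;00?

Complete 10-minute blocks: 44, each 17982 frames → 791208.
Remaining 3 whole minutes in the current block: 1800 + 2 × 1798 = 5396 frames.
Within the current minute: 26 × 30 + 0 − 2 = 778 (labels ;00/;01 skipped at this minute). Total = 791208 + 5396 + 778 = 797382.

797382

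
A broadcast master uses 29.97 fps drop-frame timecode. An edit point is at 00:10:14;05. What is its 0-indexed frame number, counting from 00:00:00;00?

18407

As if non-drop at 30 labels/s: (0 × 3600 + 10 × 60 + 14) × 30 + 5 = 18425.
Minute boundaries passed: 10; those not divisible by 10: 10 − 1 = 9; dropped labels = 2 × 9 = 18.
Actual frame index = 18425 − 18 = 18407.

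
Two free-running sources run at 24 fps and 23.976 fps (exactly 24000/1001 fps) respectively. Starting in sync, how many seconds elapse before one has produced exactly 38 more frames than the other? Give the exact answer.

19019/12 seconds

The gap grows by |24000/1001 − 24| = 24/1001 frames per second.
Time for a 38-frame gap: 38 ÷ (24/1001) = 19019/12 s.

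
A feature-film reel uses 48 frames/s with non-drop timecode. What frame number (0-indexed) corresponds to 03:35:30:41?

Total seconds to the label: (3 × 3600 + 35 × 60 + 30) = 12930.
Frame index = 12930 × 48 + 41 = 620681.

frame 620681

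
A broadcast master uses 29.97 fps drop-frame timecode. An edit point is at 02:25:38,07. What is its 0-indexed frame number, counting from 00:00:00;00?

As if non-drop at 30 labels/s: (2 × 3600 + 25 × 60 + 38) × 30 + 7 = 262147.
Minute boundaries passed: 145; those not divisible by 10: 145 − 14 = 131; dropped labels = 2 × 131 = 262.
Actual frame index = 262147 − 262 = 261885.

261885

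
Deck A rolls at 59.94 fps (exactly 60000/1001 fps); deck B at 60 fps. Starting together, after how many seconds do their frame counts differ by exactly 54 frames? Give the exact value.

The gap grows by |60 − 60000/1001| = 60/1001 frames per second.
Time for a 54-frame gap: 54 ÷ (60/1001) = 900.9 s.

900.9 seconds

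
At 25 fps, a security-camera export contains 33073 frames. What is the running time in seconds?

1322.92 seconds

Running time = 33073 / (25) = 1322.92 s.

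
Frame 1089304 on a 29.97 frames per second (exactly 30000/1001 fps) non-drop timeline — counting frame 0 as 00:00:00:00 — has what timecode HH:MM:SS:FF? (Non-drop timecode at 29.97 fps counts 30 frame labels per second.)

10:05:10:04

1089304 ÷ 30 = 36310 full seconds, remainder 4 frames.
36310 s = 10 h 5 min 10 s.
Timecode: 10:05:10:04.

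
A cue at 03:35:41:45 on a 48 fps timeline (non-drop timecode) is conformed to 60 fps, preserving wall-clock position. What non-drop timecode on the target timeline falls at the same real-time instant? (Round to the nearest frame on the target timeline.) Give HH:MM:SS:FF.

03:35:41:56

Source frame index: (3×3600 + 35×60 + 41) × 48 + 45 = 621213.
Real time: 621213 / (48) = 207071/16 s.
Target frame: (207071/16) × (60) = 3106065/4 ≈ 776516.250 → 776516.
At 60 labels/s: frame 776516 → 03:35:41:56.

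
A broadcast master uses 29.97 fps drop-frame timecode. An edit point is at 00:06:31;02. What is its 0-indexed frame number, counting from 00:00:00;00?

As if non-drop at 30 labels/s: (0 × 3600 + 6 × 60 + 31) × 30 + 2 = 11732.
Minute boundaries passed: 6; those not divisible by 10: 6 − 0 = 6; dropped labels = 2 × 6 = 12.
Actual frame index = 11732 − 12 = 11720.

11720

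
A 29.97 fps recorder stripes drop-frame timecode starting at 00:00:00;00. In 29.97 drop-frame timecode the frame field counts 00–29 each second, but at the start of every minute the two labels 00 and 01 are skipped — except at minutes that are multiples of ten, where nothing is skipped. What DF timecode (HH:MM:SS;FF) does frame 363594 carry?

03:22:11;28

Each 10-minute DF block holds 10 × 60 × 30 − 9 × 2 = 17982 frames. 363594 ÷ 17982 → 20 full blocks, remainder 3954.
Within the partial block the first minute is 1800 frames and each further minute 1798, so 2 further minute boundaries passed. Total skipped labels = 18 × 20 + 2 × 2 = 364.
Non-drop label index = 363594 + 364 = 363958; at 30 labels/s that is 03:22:11:28, i.e. DF 03:22:11;28.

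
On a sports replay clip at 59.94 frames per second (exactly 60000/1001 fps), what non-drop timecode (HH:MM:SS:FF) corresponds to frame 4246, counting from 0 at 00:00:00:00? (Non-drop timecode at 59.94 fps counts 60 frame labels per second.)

4246 ÷ 60 = 70 full seconds, remainder 46 frames.
70 s = 0 h 1 min 10 s.
Timecode: 00:01:10:46.

00:01:10:46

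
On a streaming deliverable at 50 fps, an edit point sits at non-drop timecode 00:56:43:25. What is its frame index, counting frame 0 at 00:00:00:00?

170175

Total seconds to the label: (0 × 3600 + 56 × 60 + 43) = 3403.
Frame index = 3403 × 50 + 25 = 170175.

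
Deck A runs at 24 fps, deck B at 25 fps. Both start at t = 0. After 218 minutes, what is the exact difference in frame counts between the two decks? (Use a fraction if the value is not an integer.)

13080 frames

218 min = 13080 s.
A emits 24 × 13080 = 313920 frames; B emits 25 × 13080 = 327000.
Difference = 13080 frames; B is ahead of A.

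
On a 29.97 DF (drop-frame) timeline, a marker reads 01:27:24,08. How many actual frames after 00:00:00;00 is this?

Complete 10-minute blocks: 8, each 17982 frames → 143856.
Remaining 7 whole minutes in the current block: 1800 + 6 × 1798 = 12588 frames.
Within the current minute: 24 × 30 + 8 − 2 = 726 (labels ;00/;01 skipped at this minute). Total = 143856 + 12588 + 726 = 157170.

157170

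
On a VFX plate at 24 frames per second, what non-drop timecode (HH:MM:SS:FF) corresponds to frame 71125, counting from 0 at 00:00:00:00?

00:49:23:13

71125 ÷ 24 = 2963 full seconds, remainder 13 frames.
2963 s = 0 h 49 min 23 s.
Timecode: 00:49:23:13.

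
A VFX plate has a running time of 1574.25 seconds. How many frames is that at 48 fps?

Frames = 1574.25 × 48 = 75564.

75564 frames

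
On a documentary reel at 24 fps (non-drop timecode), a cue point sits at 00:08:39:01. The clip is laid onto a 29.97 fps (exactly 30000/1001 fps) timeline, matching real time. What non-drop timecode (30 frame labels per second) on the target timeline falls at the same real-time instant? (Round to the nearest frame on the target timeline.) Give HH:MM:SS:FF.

Source frame index: (0×3600 + 8×60 + 39) × 24 + 1 = 12457.
Real time: 12457 / (24) = 12457/24 s.
Target frame: (12457/24) × (30000/1001) = 15571250/1001 ≈ 15555.694 → 15556.
At 30 labels/s: frame 15556 → 00:08:38:16.

00:08:38:16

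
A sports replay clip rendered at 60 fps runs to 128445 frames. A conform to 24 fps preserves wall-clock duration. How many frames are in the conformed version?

51378 frames

Target frames = source frames × (target rate / source rate) = 128445 × (24)/(60) = 128445 × 2/5 = 51378.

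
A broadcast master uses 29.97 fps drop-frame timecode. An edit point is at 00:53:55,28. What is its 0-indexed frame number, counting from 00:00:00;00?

As if non-drop at 30 labels/s: (0 × 3600 + 53 × 60 + 55) × 30 + 28 = 97078.
Minute boundaries passed: 53; those not divisible by 10: 53 − 5 = 48; dropped labels = 2 × 48 = 96.
Actual frame index = 97078 − 96 = 96982.

96982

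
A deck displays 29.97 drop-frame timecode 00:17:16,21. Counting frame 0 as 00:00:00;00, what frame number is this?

31069

Complete 10-minute blocks: 1, each 17982 frames → 17982.
Remaining 7 whole minutes in the current block: 1800 + 6 × 1798 = 12588 frames.
Within the current minute: 16 × 30 + 21 − 2 = 499 (labels ;00/;01 skipped at this minute). Total = 17982 + 12588 + 499 = 31069.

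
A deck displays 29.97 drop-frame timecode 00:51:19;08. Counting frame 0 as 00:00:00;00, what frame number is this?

92286

Complete 10-minute blocks: 5, each 17982 frames → 89910.
Remaining 1 whole minute in the current block: 1800 + 0 × 1798 = 1800 frames.
Within the current minute: 19 × 30 + 8 − 2 = 576 (labels ;00/;01 skipped at this minute). Total = 89910 + 1800 + 576 = 92286.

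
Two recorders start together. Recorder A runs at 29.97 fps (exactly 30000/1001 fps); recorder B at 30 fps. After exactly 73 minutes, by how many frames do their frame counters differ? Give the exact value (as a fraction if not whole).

73 min = 4380 s.
A emits 30000/1001 × 4380 = 131400000/1001 frames; B emits 30 × 4380 = 131400.
Difference = 131400/1001 frames (≈ 131.2687); B is ahead of A.

131400/1001 frames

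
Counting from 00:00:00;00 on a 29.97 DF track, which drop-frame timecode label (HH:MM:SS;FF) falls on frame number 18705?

00:10:24;03

Ten DF minutes hold 17982 frames, so frame 18705 lies in block 1 (frames 17982–35963) with 723 frames into that block.
The block's first minute is 1800 frames and the rest 1798 each; 723 frames reaches minute 0, so 1 × 18 + 0 × 2 = 18 labels have been skipped so far.
Adding those back, label number 18705 + 18 = 18723 at 30 labels/s is 624 s + 3 f = 0 h 10 min 24 s frame 3, i.e. 00:10:24;03.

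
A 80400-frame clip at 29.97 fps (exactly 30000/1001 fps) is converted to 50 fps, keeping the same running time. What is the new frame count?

134134 frames

Target frames = source frames × (target rate / source rate) = 80400 × (50)/(30000/1001) = 80400 × 1001/600 = 134134.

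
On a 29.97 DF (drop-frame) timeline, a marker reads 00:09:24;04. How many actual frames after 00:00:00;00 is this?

As if non-drop at 30 labels/s: (0 × 3600 + 9 × 60 + 24) × 30 + 4 = 16924.
Minute boundaries passed: 9; those not divisible by 10: 9 − 0 = 9; dropped labels = 2 × 9 = 18.
Actual frame index = 16924 − 18 = 16906.

16906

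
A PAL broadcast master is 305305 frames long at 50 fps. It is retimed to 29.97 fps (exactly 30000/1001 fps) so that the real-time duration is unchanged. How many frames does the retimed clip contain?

183000 frames

Target frames = source frames × (target rate / source rate) = 305305 × (30000/1001)/(50) = 305305 × 600/1001 = 183000.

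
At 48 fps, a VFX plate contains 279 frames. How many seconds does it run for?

Running time = 279 / (48) = 5.8125 s.

5.8125 seconds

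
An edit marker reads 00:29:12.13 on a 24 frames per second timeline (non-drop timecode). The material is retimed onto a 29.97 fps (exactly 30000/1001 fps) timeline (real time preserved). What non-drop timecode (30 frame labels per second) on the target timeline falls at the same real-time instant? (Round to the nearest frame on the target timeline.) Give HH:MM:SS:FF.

00:29:10:24

Source frame index: (0×3600 + 29×60 + 12) × 24 + 13 = 42061.
Real time: 42061 / (24) = 42061/24 s.
Target frame: (42061/24) × (30000/1001) = 52576250/1001 ≈ 52523.726 → 52524.
At 30 labels/s: frame 52524 → 00:29:10:24.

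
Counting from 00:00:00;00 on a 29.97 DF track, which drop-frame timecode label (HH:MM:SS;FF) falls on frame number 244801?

Each 10-minute DF block holds 10 × 60 × 30 − 9 × 2 = 17982 frames. 244801 ÷ 17982 → 13 full blocks, remainder 11035.
Within the partial block the first minute is 1800 frames and each further minute 1798, so 6 further minute boundaries passed. Total skipped labels = 18 × 13 + 2 × 6 = 246.
Non-drop label index = 244801 + 246 = 245047; at 30 labels/s that is 02:16:08:07, i.e. DF 02:16:08;07.

02:16:08;07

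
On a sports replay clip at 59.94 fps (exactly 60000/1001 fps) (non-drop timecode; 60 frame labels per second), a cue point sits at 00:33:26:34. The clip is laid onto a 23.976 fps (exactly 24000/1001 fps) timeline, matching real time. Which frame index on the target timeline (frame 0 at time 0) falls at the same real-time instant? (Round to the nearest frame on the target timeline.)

frame 48158

Source frame index: (0×3600 + 33×60 + 26) × 60 + 34 = 120394.
Real time: 120394 / (60000/1001) = 60257197/30000 s.
Target frame: (60257197/30000) × (24000/1001) = 240788/5 ≈ 48157.600 → 48158.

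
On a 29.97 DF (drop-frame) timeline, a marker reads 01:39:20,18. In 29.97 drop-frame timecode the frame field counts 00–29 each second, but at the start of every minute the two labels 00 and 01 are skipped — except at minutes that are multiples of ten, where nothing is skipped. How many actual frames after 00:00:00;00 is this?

As if non-drop at 30 labels/s: (1 × 3600 + 39 × 60 + 20) × 30 + 18 = 178818.
Minute boundaries passed: 99; those not divisible by 10: 99 − 9 = 90; dropped labels = 2 × 90 = 180.
Actual frame index = 178818 − 180 = 178638.

178638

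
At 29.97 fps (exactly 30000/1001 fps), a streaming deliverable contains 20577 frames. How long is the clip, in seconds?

686.5859 seconds

Running time = 20577 / (30000/1001) = 686.5859 s.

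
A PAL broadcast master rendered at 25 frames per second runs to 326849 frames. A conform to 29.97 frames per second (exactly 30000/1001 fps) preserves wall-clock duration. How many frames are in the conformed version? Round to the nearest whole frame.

Frames at target rate = 326849 × (30000/1001) / (25) = 392218800/1001 ≈ 391826.973.
Nearest whole frame: 391827.

391827 frames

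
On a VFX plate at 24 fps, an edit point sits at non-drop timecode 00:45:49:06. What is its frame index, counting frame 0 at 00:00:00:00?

Total seconds to the label: (0 × 3600 + 45 × 60 + 49) = 2749.
Frame index = 2749 × 24 + 6 = 65982.

frame 65982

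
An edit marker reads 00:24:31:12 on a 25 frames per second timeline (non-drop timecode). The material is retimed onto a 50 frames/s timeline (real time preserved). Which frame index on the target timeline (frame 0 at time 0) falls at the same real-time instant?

frame 73574

Source frame index: (0×3600 + 24×60 + 31) × 25 + 12 = 36787.
Real time: 36787 / (25) = 36787/25 s.
Target frame: (36787/25) × (50) = 73574.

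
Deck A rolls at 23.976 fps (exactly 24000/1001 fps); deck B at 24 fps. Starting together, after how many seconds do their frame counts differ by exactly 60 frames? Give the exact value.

2502.5 seconds

The gap grows by |24 − 24000/1001| = 24/1001 frames per second.
Time for a 60-frame gap: 60 ÷ (24/1001) = 2502.5 s.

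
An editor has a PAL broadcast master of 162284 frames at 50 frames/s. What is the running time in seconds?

3245.68 seconds

Running time = 162284 / (50) = 3245.68 s.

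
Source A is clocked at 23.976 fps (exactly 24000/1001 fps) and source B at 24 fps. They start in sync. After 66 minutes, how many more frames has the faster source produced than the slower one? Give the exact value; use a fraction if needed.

8640/91 frames

66 min = 3960 s.
A emits 24000/1001 × 3960 = 8640000/91 frames; B emits 24 × 3960 = 95040.
Difference = 8640/91 frames (≈ 94.9451); B is ahead of A.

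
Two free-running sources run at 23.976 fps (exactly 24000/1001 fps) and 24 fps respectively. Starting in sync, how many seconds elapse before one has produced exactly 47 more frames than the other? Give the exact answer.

47047/24 seconds

The gap grows by |24 − 24000/1001| = 24/1001 frames per second.
Time for a 47-frame gap: 47 ÷ (24/1001) = 47047/24 s.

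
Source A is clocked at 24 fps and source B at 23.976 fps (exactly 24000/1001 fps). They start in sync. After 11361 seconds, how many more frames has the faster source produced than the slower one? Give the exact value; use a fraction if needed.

A emits 24 × 11361 = 272664 frames; B emits 24000/1001 × 11361 = 38952000/143.
Difference = 38952/143 frames (≈ 272.3916); B is behind A.

38952/143 frames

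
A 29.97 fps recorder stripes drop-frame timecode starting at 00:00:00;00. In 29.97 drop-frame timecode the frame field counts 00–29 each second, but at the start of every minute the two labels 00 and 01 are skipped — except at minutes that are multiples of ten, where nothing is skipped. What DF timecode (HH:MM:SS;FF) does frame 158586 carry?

01:28:11;16

Each 10-minute DF block holds 10 × 60 × 30 − 9 × 2 = 17982 frames. 158586 ÷ 17982 → 8 full blocks, remainder 14730.
Within the partial block the first minute is 1800 frames and each further minute 1798, so 8 further minute boundaries passed. Total skipped labels = 18 × 8 + 2 × 8 = 160.
Non-drop label index = 158586 + 160 = 158746; at 30 labels/s that is 01:28:11:16, i.e. DF 01:28:11;16.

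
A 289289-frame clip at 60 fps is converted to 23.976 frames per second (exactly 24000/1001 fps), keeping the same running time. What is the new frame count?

115600 frames

Target frames = source frames × (target rate / source rate) = 289289 × (24000/1001)/(60) = 289289 × 400/1001 = 115600.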